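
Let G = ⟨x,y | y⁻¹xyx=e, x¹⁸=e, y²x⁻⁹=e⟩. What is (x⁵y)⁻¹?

The order of (x⁵y) is 4 (smallest k with (x⁵y)ᵏ = e), so (x⁵y)⁻¹ = (x⁵y)³ = x⁵y⁻¹.
Check: (x⁵y) · (x⁵y⁻¹) → (x⁵y) · x⁵ = y;   y · y⁻¹ = e, giving e as required.

Answer: x⁵y⁻¹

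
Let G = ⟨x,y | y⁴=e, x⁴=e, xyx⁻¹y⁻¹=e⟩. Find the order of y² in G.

Compute successive powers until reaching e:
  (y²)¹ = y², (y²)² = e.
The smallest positive k with (y²)ᵏ = e is 2.

Answer: 2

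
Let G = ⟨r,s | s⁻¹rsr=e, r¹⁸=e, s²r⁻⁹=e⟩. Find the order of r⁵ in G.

Compute successive powers until reaching e:
  (r⁵)¹ = r⁵, (r⁵)² = r¹⁰, (r⁵)³ = r¹⁵, (r⁵)⁴ = r², (r⁵)⁵ = r⁷, (r⁵)⁶ = r¹², (r⁵)⁷ = r¹⁷, (r⁵)⁸ = r⁴, (r⁵)⁹ = r⁹, (r⁵)¹⁰ = r¹⁴, (r⁵)¹¹ = r, (r⁵)¹² = r⁶, (r⁵)¹³ = r¹¹, (r⁵)¹⁴ = r¹⁶, (r⁵)¹⁵ = r³, (r⁵)¹⁶ = r⁸, (r⁵)¹⁷ = r¹³, (r⁵)¹⁸ = e.
The smallest positive k with (r⁵)ᵏ = e is 18.

Answer: 18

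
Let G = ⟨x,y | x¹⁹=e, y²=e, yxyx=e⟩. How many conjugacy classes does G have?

The conjugacy classes (representative and size) are:
  [e] (size 1), [x¹⁸] (size 2), [x²] (size 2), [x¹⁶] (size 2), [x⁴] (size 2), [x¹⁴] (size 2), [x¹³] (size 2), [x¹²] (size 2), [x⁸] (size 2), [x⁹] (size 2), [y] (size 19).
Class equation: 1 + 2 + 2 + 2 + 2 + 2 + 2 + 2 + 2 + 2 + 19 = 38 = |G|. So G has 11 conjugacy classes.

Answer: 11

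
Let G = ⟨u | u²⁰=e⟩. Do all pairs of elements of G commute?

G has a single generator, so G is cyclic and hence abelian.

Answer: Yes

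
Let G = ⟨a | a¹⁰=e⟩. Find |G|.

G is generated by a single element, so G is cyclic. The relator gives a¹⁰ = e and no smaller power is forced to be e, so the 10 powers {a, e, a², a³, a⁴, a⁵, a⁶, a⁷, a⁸, a⁹} are distinct. Hence |G| = 10.

Answer: 10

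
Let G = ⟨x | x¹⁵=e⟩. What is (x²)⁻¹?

The order of (x²) is 15 (smallest k with (x²)ᵏ = e), so (x²)⁻¹ = (x²)¹⁴ = x¹³.
Check: (x²) · (x¹³) → (x²) · x¹³ = e, giving e as required.

Answer: x¹³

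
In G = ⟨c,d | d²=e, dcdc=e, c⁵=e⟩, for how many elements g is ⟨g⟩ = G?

⟨g⟩ = G would require ord(g) = |G| = 10, but the maximum element order in G is 5 < 10. So G is not cyclic and no single element generates it: the count is 0.

Answer: 0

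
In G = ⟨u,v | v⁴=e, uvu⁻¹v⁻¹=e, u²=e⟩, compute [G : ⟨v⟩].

First find ord(v) by computing successive powers:
  v¹ = v, v² = v², v³ = v³, v⁴ = e.
So |⟨v⟩| = ord(v) = 4. With |G| = 8, by Lagrange [G : ⟨v⟩] = 8/4 = 2.

Answer: 2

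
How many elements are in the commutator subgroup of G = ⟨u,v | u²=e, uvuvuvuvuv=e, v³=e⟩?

G' = [G, G] is generated by all commutators. The generator-pair commutators are: [u, v] = uvuv².
The subgroup they normally generate is {e, u, v, v², uv, uvu, uvuv, uvuvu, v²uv²u, v²uv², v²u, uv², vu, vuv, vuvu, uv²uv²u, uv²uv², uv²u, v²uv, v²uvu, v²uvuv, vuv²uv², vuv²u, vuv², uvuv², uv²uv, uv²uvu, uv²uvuv, uvuv²uv², uvuv²u, v²uv²uv, uvuv²uv, uvuv²uvu, uvuv²uvuv, v²uv²uvuv², v²uv²uvu, v²uv²uvuv, v²uvuv²uv², v²uvuv²u, v²uvuv², vuvuv², vuv²uv, vuv²uvu, vuv²uvuv, vuvuv²uv², vuvuv²u, vuvuv²uv, uv²uvuv²uv², uv²uvuv²u, uv²uvuv², v²uvuv²uv, v²uvuv²uvu, vuv²uvuv²u, vuv²uvuv², uv²uvuv²uv, uv²uvuv²uvu, uvuv²uvuv²u, uvuv²uvuv², uvuv²uvuv²uv, vuv²uvuv²uv}, of order 60.
Check: |G/G'| = 60/60 = 1 is the order of the abelianisation.

Answer: 60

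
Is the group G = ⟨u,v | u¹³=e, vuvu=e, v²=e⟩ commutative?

u·v = uv but v·u = u¹²v, so u·v ≠ v·u and G is not abelian.

Answer: No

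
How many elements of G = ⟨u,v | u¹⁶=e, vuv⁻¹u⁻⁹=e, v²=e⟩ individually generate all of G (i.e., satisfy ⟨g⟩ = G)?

⟨g⟩ = G would require ord(g) = |G| = 32, but the maximum element order in G is 16 < 32. So G is not cyclic and no single element generates it: the count is 0.

Answer: 0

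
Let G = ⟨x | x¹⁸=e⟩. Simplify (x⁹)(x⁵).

Compute (x⁹) · (x⁵) by multiplying left to right and reducing via the relations at each step:
  (x⁹) · x⁵ = x¹⁴

Answer: x¹⁴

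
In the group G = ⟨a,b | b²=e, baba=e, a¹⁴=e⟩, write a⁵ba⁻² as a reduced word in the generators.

Multiply left to right, reducing at each step:
  (a⁵) · b = a⁵b
  (a⁵b) · a⁻² = a⁷b

Answer: a⁷b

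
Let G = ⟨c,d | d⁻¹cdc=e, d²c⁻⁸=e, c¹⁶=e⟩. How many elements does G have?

Enumerate words in the generators, reducing via the relations: the distinct elements are
  {c, d, e, cd, c², c³, c⁴, c⁵, c⁶, c⁷, c⁸, c⁹, c²d, c³d, c¹², c¹³, c¹¹, c¹⁰, c¹⁴, c¹⁵, c⁴d, c⁵d, c⁶d, c⁷d, d⁻¹, cd⁻¹, c²d⁻¹, c³d⁻¹, c⁴d⁻¹, c⁵d⁻¹, c⁶d⁻¹, c⁷d⁻¹}.
No further products give new elements, so |G| = 32.

Answer: 32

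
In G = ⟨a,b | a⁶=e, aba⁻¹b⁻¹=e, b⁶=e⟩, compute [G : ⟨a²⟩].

First find ord(a²) by computing successive powers:
  (a²)¹ = a², (a²)² = a⁴, (a²)³ = e.
So |⟨a²⟩| = ord(a²) = 3. With |G| = 36, by Lagrange [G : ⟨a²⟩] = 36/3 = 12.

Answer: 12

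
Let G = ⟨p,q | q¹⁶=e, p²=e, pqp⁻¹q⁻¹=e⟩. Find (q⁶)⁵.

Compute successive powers of (q⁶), reducing at each step:
  (q⁶)²: (q⁶) · q⁶ = q¹²
  (q⁶)³: (q¹²) · q⁶ = q²
  (q⁶)⁴: (q²) · q⁶ = q⁸
  (q⁶)⁵: (q⁸) · q⁶ = q¹⁴

Answer: q¹⁴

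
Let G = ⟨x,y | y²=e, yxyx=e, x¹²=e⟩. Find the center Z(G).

An element z ∈ Z(G) iff z commutes with every generator.
For example x⁶ is central: (x⁶)·x = x⁷ = x·(x⁶); (x⁶)·y = x⁶y = y·(x⁶).
Whereas x ∉ Z(G) since x·y = xy ≠ x¹¹y = y·x.
Checking each of the 24 elements this way gives Z(G) = {e, x⁶}, of order 2.

Answer: {e, x⁶}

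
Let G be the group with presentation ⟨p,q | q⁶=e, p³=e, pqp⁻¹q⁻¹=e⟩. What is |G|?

Enumerate words in the generators, reducing via the relations: the distinct elements are
  {e, p, q, pq, p², q², q³, q⁴, q⁵, pq², pq³, pq⁴, pq⁵, p²q, p²q², p²q³, p²q⁴, p²q⁵}.
No further products give new elements, so |G| = 18.

Answer: 18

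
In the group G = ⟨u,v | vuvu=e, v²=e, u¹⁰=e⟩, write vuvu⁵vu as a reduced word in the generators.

Multiply left to right, reducing at each step:
  v · u = u⁹v
  (u⁹v) · v = u⁹
  (u⁹) · u⁵ = u⁴
  (u⁴) · v = u⁴v
  (u⁴v) · u = u³v

Answer: u³v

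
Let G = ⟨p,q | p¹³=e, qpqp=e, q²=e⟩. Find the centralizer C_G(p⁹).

⟨p⁹⟩ ⊆ C_G(p⁹) since powers of p⁹ commute with p⁹; so |C_G(p⁹)| ≥ |⟨p⁹⟩| = 13.
By orbit–stabilizer, |C_G(p⁹)| = |G| / |conj. class of p⁹| = 26 / 2 = 13.
The 13 elements commuting with p⁹ are {e, p, p², p³, p⁴, p⁵, p⁶, p⁷, p⁸, p⁹, p¹⁰, p¹¹, p¹²}.

Answer: {e, p, p², p³, p⁴, p⁵, p⁶, p⁷, p⁸, p⁹, p¹⁰, p¹¹, p¹²}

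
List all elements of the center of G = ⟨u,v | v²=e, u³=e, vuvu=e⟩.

An element z ∈ Z(G) iff z commutes with every generator.
For example e is central: e·u = u = u·e; e·v = v = v·e.
Whereas u ∉ Z(G) since u·v = uv ≠ u²v = v·u.
Checking each of the 6 elements this way gives Z(G) = {e}, of order 1.

Answer: {e}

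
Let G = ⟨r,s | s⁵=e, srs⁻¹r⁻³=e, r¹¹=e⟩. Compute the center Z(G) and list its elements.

An element z ∈ Z(G) iff z commutes with every generator.
For example e is central: e·r = r = r·e; e·s = s = s·e.
Whereas r ∉ Z(G) since r·s = rs ≠ r³s = s·r.
Checking each of the 55 elements this way gives Z(G) = {e}, of order 1.

Answer: {e}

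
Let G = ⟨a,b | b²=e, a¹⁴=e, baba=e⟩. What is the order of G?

Enumerate words in the generators, reducing via the relations: the distinct elements are
  {a, b, e, ab, a², a³, a⁴, a⁵, a⁶, a⁷, a⁸, a⁹, a²b, a³b, a¹², a¹³, a¹¹, a¹⁰, a⁴b, a⁵b, a⁶b, a⁷b, a⁸b, a⁹b, a¹²b, a¹³b, a¹¹b, a¹⁰b}.
No further products give new elements, so |G| = 28.

Answer: 28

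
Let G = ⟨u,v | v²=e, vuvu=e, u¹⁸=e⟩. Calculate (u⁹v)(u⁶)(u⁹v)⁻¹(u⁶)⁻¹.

[(u⁹v), (u⁶)] = (u⁹v)·(u⁶)·(u⁹v)⁻¹·(u⁶)⁻¹.
  (u⁹v) · (u⁶) = u³v
  (u³v) · (u⁹v) = u¹²
  (u¹²) · (u¹²) = u⁶

Answer: u⁶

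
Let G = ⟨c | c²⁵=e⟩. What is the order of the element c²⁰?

Compute successive powers until reaching e:
  (c²⁰)¹ = c²⁰, (c²⁰)² = c¹⁵, (c²⁰)³ = c¹⁰, (c²⁰)⁴ = c⁵, (c²⁰)⁵ = e.
The smallest positive k with (c²⁰)ᵏ = e is 5.

Answer: 5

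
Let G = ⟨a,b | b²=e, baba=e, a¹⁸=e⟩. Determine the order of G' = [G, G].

G' = [G, G] is generated by all commutators. The generator-pair commutators are: [a, b] = a².
The subgroup they normally generate is {e, a², a⁴, a⁶, a⁸, a¹⁰, a¹², a¹⁴, a¹⁶}, of order 9.
Check: |G/G'| = 36/9 = 4 is the order of the abelianisation.

Answer: 9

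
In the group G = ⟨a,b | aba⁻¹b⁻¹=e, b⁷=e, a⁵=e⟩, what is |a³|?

Compute successive powers until reaching e:
  (a³)¹ = a³, (a³)² = a, (a³)³ = a⁴, (a³)⁴ = a², (a³)⁵ = e.
The smallest positive k with (a³)ᵏ = e is 5.

Answer: 5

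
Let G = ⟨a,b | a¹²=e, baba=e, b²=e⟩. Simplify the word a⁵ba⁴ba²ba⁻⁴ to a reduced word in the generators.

Multiply left to right, reducing at each step:
  (a⁵) · b = a⁵b
  (a⁵b) · a⁴ = ab
  (ab) · b = a
  a · a² = a³
  (a³) · b = a³b
  (a³b) · a⁻⁴ = a⁷b

Answer: a⁷b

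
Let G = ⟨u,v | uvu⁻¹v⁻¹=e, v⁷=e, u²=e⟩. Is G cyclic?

|G| = 14. The element uv has order 14 (its powers give 14 distinct elements), so ⟨uv⟩ = G and G is cyclic.

Answer: Yes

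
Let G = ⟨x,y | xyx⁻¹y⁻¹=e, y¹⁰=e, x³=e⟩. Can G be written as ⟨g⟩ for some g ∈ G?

|G| = 30. The element xy has order 30 (its powers give 30 distinct elements), so ⟨xy⟩ = G and G is cyclic.

Answer: Yes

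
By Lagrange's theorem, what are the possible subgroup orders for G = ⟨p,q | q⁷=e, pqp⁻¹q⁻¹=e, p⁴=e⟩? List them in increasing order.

|G| = 28 = 2² · 7. By Lagrange's theorem the order of any subgroup divides 28; the divisors of 28 are 1, 2, 4, 7, 14, 28.

Answer: 1, 2, 4, 7, 14, 28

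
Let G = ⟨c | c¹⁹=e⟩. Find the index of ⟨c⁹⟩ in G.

First find ord(c⁹) by computing successive powers:
  (c⁹)¹ = c⁹, (c⁹)² = c¹⁸, (c⁹)³ = c⁸, (c⁹)⁴ = c¹⁷, (c⁹)⁵ = c⁷, (c⁹)⁶ = c¹⁶, (c⁹)⁷ = c⁶, (c⁹)⁸ = c¹⁵, (c⁹)⁹ = c⁵, (c⁹)¹⁰ = c¹⁴, (c⁹)¹¹ = c⁴, (c⁹)¹² = c¹³, (c⁹)¹³ = c³, (c⁹)¹⁴ = c¹², (c⁹)¹⁵ = c², (c⁹)¹⁶ = c¹¹, (c⁹)¹⁷ = c, (c⁹)¹⁸ = c¹⁰, (c⁹)¹⁹ = e.
So |⟨c⁹⟩| = ord(c⁹) = 19. With |G| = 19, by Lagrange [G : ⟨c⁹⟩] = 19/19 = 1.

Answer: 1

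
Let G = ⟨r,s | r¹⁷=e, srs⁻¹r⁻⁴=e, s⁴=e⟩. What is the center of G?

An element z ∈ Z(G) iff z commutes with every generator.
For example e is central: e·r = r = r·e; e·s = s = s·e.
Whereas r ∉ Z(G) since r·s = rs ≠ r⁴s = s·r.
Checking each of the 68 elements this way gives Z(G) = {e}, of order 1.

Answer: {e}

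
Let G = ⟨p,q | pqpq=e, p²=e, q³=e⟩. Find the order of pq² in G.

Compute successive powers until reaching e:
  (pq²)¹ = pq², (pq²)² = e.
The smallest positive k with (pq²)ᵏ = e is 2.

Answer: 2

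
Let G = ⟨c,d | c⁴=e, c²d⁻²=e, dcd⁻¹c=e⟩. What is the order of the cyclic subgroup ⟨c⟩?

|⟨c⟩| equals the order of c. Compute successive powers until reaching e:
  c¹ = c, c² = c², c³ = c³, c⁴ = e.
The smallest positive k with cᵏ = e is 4, so |⟨c⟩| = 4.

Answer: 4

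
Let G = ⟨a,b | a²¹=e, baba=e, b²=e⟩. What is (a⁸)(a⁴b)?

Compute (a⁸) · (a⁴b) by multiplying left to right and reducing via the relations at each step:
  (a⁸) · a⁴ = a¹²
  (a¹²) · b = a¹²b

Answer: a¹²b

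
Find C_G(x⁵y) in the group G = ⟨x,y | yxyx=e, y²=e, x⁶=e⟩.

⟨x⁵y⟩ ⊆ C_G(x⁵y) since powers of x⁵y commute with x⁵y; so |C_G(x⁵y)| ≥ |⟨x⁵y⟩| = 2.
By orbit–stabilizer, |C_G(x⁵y)| = |G| / |conj. class of x⁵y| = 12 / 3 = 4.
The 4 elements commuting with x⁵y are {e, x³, x⁵y, x²y}.

Answer: {e, x³, x⁵y, x²y}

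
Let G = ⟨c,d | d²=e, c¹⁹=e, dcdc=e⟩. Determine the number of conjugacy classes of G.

The conjugacy classes (representative and size) are:
  [e] (size 1), [c¹⁸] (size 2), [c²] (size 2), [c¹⁶] (size 2), [c⁴] (size 2), [c¹⁴] (size 2), [c¹³] (size 2), [c¹²] (size 2), [c⁸] (size 2), [c⁹] (size 2), [d] (size 19).
Class equation: 1 + 2 + 2 + 2 + 2 + 2 + 2 + 2 + 2 + 2 + 19 = 38 = |G|. So G has 11 conjugacy classes.

Answer: 11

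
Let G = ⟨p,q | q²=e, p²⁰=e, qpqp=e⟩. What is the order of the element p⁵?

Compute successive powers until reaching e:
  (p⁵)¹ = p⁵, (p⁵)² = p¹⁰, (p⁵)³ = p¹⁵, (p⁵)⁴ = e.
The smallest positive k with (p⁵)ᵏ = e is 4.

Answer: 4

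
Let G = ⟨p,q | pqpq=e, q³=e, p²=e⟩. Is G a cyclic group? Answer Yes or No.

Every cyclic group is abelian. But p·q = pq while q·p = pq², so p·q ≠ q·p and G is not abelian. Hence G is not cyclic.

Answer: No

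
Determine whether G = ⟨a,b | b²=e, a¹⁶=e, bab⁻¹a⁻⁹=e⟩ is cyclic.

Every cyclic group is abelian. But a·b = ab while b·a = a⁹b, so a·b ≠ b·a and G is not abelian. Hence G is not cyclic.

Answer: No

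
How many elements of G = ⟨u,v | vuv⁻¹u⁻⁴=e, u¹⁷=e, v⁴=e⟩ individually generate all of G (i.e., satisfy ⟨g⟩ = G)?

⟨g⟩ = G would require ord(g) = |G| = 68, but the maximum element order in G is 17 < 68. So G is not cyclic and no single element generates it: the count is 0.

Answer: 0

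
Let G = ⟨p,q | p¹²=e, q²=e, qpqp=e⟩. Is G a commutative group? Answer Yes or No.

p·q = pq but q·p = p¹¹q, so p·q ≠ q·p and G is not abelian.

Answer: No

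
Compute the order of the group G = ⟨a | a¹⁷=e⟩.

G is generated by a single element, so G is cyclic. The relator gives a¹⁷ = e and no smaller power is forced to be e, so the 17 powers {a, e, a², a³, a⁴, a⁵, a⁶, a⁷, a⁸, a⁹, a¹², a¹³, a¹¹, a¹⁰, a¹⁴, a¹⁵, a¹⁶} are distinct. Hence |G| = 17.

Answer: 17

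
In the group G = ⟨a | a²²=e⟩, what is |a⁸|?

Compute successive powers until reaching e:
  (a⁸)¹ = a⁸, (a⁸)² = a¹⁶, (a⁸)³ = a², (a⁸)⁴ = a¹⁰, (a⁸)⁵ = a¹⁸, (a⁸)⁶ = a⁴, (a⁸)⁷ = a¹², (a⁸)⁸ = a²⁰, (a⁸)⁹ = a⁶, (a⁸)¹⁰ = a¹⁴, (a⁸)¹¹ = e.
The smallest positive k with (a⁸)ᵏ = e is 11.

Answer: 11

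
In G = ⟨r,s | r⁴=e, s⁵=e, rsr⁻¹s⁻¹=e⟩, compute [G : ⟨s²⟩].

First find ord(s²) by computing successive powers:
  (s²)¹ = s², (s²)² = s⁴, (s²)³ = s, (s²)⁴ = s³, (s²)⁵ = e.
So |⟨s²⟩| = ord(s²) = 5. With |G| = 20, by Lagrange [G : ⟨s²⟩] = 20/5 = 4.

Answer: 4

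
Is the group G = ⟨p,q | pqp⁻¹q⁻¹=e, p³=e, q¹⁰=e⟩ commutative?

Each pair of generators commutes: p·q = pq = q·p. Since the generators pairwise commute, every element of G commutes with every other, so G is abelian.

Answer: Yes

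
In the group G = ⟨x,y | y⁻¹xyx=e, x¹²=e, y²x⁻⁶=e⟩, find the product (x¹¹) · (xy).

Compute (x¹¹) · (xy) by multiplying left to right and reducing via the relations at each step:
  (x¹¹) · x = e
  e · y = y

Answer: y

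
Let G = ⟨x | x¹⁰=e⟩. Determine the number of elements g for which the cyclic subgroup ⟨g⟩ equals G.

G is cyclic of order 10. An element generates G iff its order is 10, and a cyclic group of order 10 has exactly φ(10) = 4 such elements.

Answer: 4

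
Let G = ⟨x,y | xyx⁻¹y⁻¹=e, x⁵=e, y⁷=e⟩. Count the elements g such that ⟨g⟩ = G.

G is cyclic of order 35. An element generates G iff its order is 35, and a cyclic group of order 35 has exactly φ(35) = 24 such elements.

Answer: 24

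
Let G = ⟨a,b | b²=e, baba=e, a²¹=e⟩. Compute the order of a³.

Compute successive powers until reaching e:
  (a³)¹ = a³, (a³)² = a⁶, (a³)³ = a⁹, (a³)⁴ = a¹², (a³)⁵ = a¹⁵, (a³)⁶ = a¹⁸, (a³)⁷ = e.
The smallest positive k with (a³)ᵏ = e is 7.

Answer: 7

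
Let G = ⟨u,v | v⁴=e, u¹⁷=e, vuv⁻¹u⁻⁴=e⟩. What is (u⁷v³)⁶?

Compute successive powers of (u⁷v³), reducing at each step:
  (u⁷v³)²: (u⁷v³) · u⁷ = u¹³v³;   (u¹³v³) · v³ = u¹³v²
  (u⁷v³)³: (u¹³v²) · u⁷ = u⁶v²;   (u⁶v²) · v³ = u⁶v
  (u⁷v³)⁴: (u⁶v) · u⁷ = v;   v · v³ = e
  (u⁷v³)⁵: e · u⁷ = u⁷;   (u⁷) · v³ = u⁷v³
  (u⁷v³)⁶: (u⁷v³) · u⁷ = u¹³v³;   (u¹³v³) · v³ = u¹³v²

Answer: u¹³v²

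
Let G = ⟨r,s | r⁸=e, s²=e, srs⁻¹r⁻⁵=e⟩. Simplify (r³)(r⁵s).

Compute (r³) · (r⁵s) by multiplying left to right and reducing via the relations at each step:
  (r³) · r⁵ = e
  e · s = s

Answer: s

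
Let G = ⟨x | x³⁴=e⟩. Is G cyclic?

|G| = 34. The element x has order 34 (its powers give 34 distinct elements), so ⟨x⟩ = G and G is cyclic.

Answer: Yes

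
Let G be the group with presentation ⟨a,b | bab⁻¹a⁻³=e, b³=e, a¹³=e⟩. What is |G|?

Enumerate words in the generators, reducing via the relations: the distinct elements are
  {a, b, e, ab, a², a³, a⁴, a⁵, a⁶, a⁷, a⁸, a⁹, b², ab², a²b, a³b, a¹², a¹¹, a¹⁰, a⁴b, a⁵b, a⁶b, a⁷b, a⁸b, a⁹b, a²b², a³b², a¹²b, a¹¹b, a¹⁰b, a⁴b², a⁵b², a⁶b², a⁷b², a⁸b², a⁹b², a¹²b², a¹¹b², a¹⁰b²}.
No further products give new elements, so |G| = 39.

Answer: 39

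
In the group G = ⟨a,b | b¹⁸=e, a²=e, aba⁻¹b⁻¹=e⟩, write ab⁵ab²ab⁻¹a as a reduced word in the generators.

Multiply left to right, reducing at each step:
  a · b⁵ = ab⁵
  (ab⁵) · a = b⁵
  (b⁵) · b² = b⁷
  (b⁷) · a = ab⁷
  (ab⁷) · b⁻¹ = ab⁶
  (ab⁶) · a = b⁶

Answer: b⁶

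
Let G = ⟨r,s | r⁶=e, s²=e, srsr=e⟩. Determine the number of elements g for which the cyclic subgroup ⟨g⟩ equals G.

⟨g⟩ = G would require ord(g) = |G| = 12, but the maximum element order in G is 6 < 12. So G is not cyclic and no single element generates it: the count is 0.

Answer: 0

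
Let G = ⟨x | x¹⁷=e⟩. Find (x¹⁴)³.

Compute successive powers of (x¹⁴), reducing at each step:
  (x¹⁴)²: (x¹⁴) · x¹⁴ = x¹¹
  (x¹⁴)³: (x¹¹) · x¹⁴ = x⁸

Answer: x⁸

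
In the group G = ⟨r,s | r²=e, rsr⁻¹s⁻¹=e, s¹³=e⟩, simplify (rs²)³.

Compute successive powers of (rs²), reducing at each step:
  (rs²)²: (rs²) · r = s²;   (s²) · s² = s⁴
  (rs²)³: (s⁴) · r = rs⁴;   (rs⁴) · s² = rs⁶

Answer: rs⁶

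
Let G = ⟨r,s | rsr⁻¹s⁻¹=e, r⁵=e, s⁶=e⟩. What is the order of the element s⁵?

Compute successive powers until reaching e:
  (s⁵)¹ = s⁵, (s⁵)² = s⁴, (s⁵)³ = s³, (s⁵)⁴ = s², (s⁵)⁵ = s, (s⁵)⁶ = e.
The smallest positive k with (s⁵)ᵏ = e is 6.

Answer: 6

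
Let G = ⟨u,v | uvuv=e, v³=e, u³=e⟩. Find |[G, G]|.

G' = [G, G] is generated by all commutators. The generator-pair commutators are: [u, v] = uv²u.
The subgroup they normally generate is {e, uv, u²v², uv²u}, of order 4.
Check: |G/G'| = 12/4 = 3 is the order of the abelianisation.

Answer: 4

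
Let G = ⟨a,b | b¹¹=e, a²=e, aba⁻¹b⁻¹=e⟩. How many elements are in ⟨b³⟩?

|⟨b³⟩| equals the order of b³. Compute successive powers until reaching e:
  (b³)¹ = b³, (b³)² = b⁶, (b³)³ = b⁹, (b³)⁴ = b, (b³)⁵ = b⁴, (b³)⁶ = b⁷, (b³)⁷ = b¹⁰, (b³)⁸ = b², (b³)⁹ = b⁵, (b³)¹⁰ = b⁸, (b³)¹¹ = e.
The smallest positive k with (b³)ᵏ = e is 11, so |⟨b³⟩| = 11.

Answer: 11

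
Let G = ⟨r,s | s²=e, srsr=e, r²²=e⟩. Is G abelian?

r·s = rs but s·r = r²¹s, so r·s ≠ s·r and G is not abelian.

Answer: No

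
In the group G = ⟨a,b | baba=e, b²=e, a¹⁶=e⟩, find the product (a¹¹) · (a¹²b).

Compute (a¹¹) · (a¹²b) by multiplying left to right and reducing via the relations at each step:
  (a¹¹) · a¹² = a⁷
  (a⁷) · b = a⁷b

Answer: a⁷b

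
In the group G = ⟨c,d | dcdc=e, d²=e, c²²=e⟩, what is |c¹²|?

Compute successive powers until reaching e:
  (c¹²)¹ = c¹², (c¹²)² = c², (c¹²)³ = c¹⁴, (c¹²)⁴ = c⁴, (c¹²)⁵ = c¹⁶, (c¹²)⁶ = c⁶, (c¹²)⁷ = c¹⁸, (c¹²)⁸ = c⁸, (c¹²)⁹ = c²⁰, (c¹²)¹⁰ = c¹⁰, (c¹²)¹¹ = e.
The smallest positive k with (c¹²)ᵏ = e is 11.

Answer: 11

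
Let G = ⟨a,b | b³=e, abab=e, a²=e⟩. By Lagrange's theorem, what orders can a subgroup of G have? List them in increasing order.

|G| = 6 = 2 · 3. By Lagrange's theorem the order of any subgroup divides 6; the divisors of 6 are 1, 2, 3, 6.

Answer: 1, 2, 3, 6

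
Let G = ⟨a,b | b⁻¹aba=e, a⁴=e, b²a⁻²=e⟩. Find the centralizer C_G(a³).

⟨a³⟩ ⊆ C_G(a³) since powers of a³ commute with a³; so |C_G(a³)| ≥ |⟨a³⟩| = 4.
By orbit–stabilizer, |C_G(a³)| = |G| / |conj. class of a³| = 8 / 2 = 4.
The 4 elements commuting with a³ are {e, a, a², a³}.

Answer: {e, a, a², a³}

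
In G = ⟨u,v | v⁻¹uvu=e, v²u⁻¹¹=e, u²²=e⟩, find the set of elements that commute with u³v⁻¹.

⟨u³v⁻¹⟩ ⊆ C_G(u³v⁻¹) since powers of u³v⁻¹ commute with u³v⁻¹; so |C_G(u³v⁻¹)| ≥ |⟨u³v⁻¹⟩| = 4.
By orbit–stabilizer, |C_G(u³v⁻¹)| = |G| / |conj. class of u³v⁻¹| = 44 / 11 = 4.
The 4 elements commuting with u³v⁻¹ are {e, u¹¹, u³v, u³v⁻¹}.

Answer: {e, u¹¹, u³v, u³v⁻¹}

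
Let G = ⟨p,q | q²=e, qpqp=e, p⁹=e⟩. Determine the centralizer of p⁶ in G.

⟨p⁶⟩ ⊆ C_G(p⁶) since powers of p⁶ commute with p⁶; so |C_G(p⁶)| ≥ |⟨p⁶⟩| = 3.
By orbit–stabilizer, |C_G(p⁶)| = |G| / |conj. class of p⁶| = 18 / 2 = 9.
The 9 elements commuting with p⁶ are {e, p, p², p³, p⁴, p⁵, p⁶, p⁷, p⁸}.

Answer: {e, p, p², p³, p⁴, p⁵, p⁶, p⁷, p⁸}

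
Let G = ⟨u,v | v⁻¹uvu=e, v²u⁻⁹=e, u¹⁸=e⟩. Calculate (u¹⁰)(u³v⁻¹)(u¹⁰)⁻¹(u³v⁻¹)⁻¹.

[(u¹⁰), (u³v⁻¹)] = (u¹⁰)·(u³v⁻¹)·(u¹⁰)⁻¹·(u³v⁻¹)⁻¹.
  (u¹⁰) · (u³v⁻¹) = u⁴v
  (u⁴v) · (u⁸) = u⁵v⁻¹
  (u⁵v⁻¹) · (u³v) = u²

Answer: u²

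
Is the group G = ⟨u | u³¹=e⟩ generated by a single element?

|G| = 31. The element u has order 31 (its powers give 31 distinct elements), so ⟨u⟩ = G and G is cyclic.

Answer: Yes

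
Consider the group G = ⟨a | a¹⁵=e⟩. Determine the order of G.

G is generated by a single element, so G is cyclic. The relator gives a¹⁵ = e and no smaller power is forced to be e, so the 15 powers {a, e, a², a³, a⁴, a⁵, a⁶, a⁷, a⁸, a⁹, a¹², a¹³, a¹¹, a¹⁰, a¹⁴} are distinct. Hence |G| = 15.

Answer: 15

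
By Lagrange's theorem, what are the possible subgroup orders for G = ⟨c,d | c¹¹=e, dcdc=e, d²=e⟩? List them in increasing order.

|G| = 22 = 2 · 11. By Lagrange's theorem the order of any subgroup divides 22; the divisors of 22 are 1, 2, 11, 22.

Answer: 1, 2, 11, 22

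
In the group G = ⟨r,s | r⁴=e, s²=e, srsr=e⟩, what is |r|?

Compute successive powers until reaching e:
  r¹ = r, r² = r², r³ = r³, r⁴ = e.
The smallest positive k with rᵏ = e is 4.

Answer: 4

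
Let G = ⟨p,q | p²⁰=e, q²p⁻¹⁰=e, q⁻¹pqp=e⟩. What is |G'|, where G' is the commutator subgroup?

G' = [G, G] is generated by all commutators. The generator-pair commutators are: [p, q] = p².
The subgroup they normally generate is {e, p², p⁴, p⁶, p⁸, p¹⁰, p¹², p¹⁴, p¹⁶, p¹⁸}, of order 10.
Check: |G/G'| = 40/10 = 4 is the order of the abelianisation.

Answer: 10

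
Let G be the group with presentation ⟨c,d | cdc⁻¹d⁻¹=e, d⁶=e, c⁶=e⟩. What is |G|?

Enumerate words in the generators, reducing via the relations: the distinct elements are
  {c, d, e, cd, c², c³, c⁴, c⁵, d², d³, d⁴, d⁵, cd², cd³, cd⁴, cd⁵, c²d, c³d, c⁴d, c⁵d, c²d², c²d³, c²d⁴, c²d⁵, c³d², c³d³, c³d⁴, c³d⁵, c⁴d², c⁴d³, c⁴d⁴, c⁴d⁵, c⁵d², c⁵d³, c⁵d⁴, c⁵d⁵}.
No further products give new elements, so |G| = 36.

Answer: 36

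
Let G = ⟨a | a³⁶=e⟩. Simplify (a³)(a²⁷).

Compute (a³) · (a²⁷) by multiplying left to right and reducing via the relations at each step:
  (a³) · a²⁷ = a³⁰

Answer: a³⁰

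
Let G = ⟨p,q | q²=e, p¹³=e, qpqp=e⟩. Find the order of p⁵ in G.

Compute successive powers until reaching e:
  (p⁵)¹ = p⁵, (p⁵)² = p¹⁰, (p⁵)³ = p², (p⁵)⁴ = p⁷, (p⁵)⁵ = p¹², (p⁵)⁶ = p⁴, (p⁵)⁷ = p⁹, (p⁵)⁸ = p, (p⁵)⁹ = p⁶, (p⁵)¹⁰ = p¹¹, (p⁵)¹¹ = p³, (p⁵)¹² = p⁸, (p⁵)¹³ = e.
The smallest positive k with (p⁵)ᵏ = e is 13.

Answer: 13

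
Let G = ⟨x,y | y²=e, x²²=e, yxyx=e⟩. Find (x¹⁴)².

Compute successive powers of (x¹⁴), reducing at each step:
  (x¹⁴)²: (x¹⁴) · x¹⁴ = x⁶

Answer: x⁶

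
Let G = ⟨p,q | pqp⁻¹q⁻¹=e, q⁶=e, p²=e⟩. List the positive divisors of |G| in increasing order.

|G| = 12 = 2² · 3. By Lagrange's theorem the order of any subgroup divides 12; the divisors of 12 are 1, 2, 3, 4, 6, 12.

Answer: 1, 2, 3, 4, 6, 12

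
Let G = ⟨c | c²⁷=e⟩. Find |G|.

G is generated by a single element, so G is cyclic. The relator gives c²⁷ = e and no smaller power is forced to be e, so the 27 powers {c, e, c², c³, c⁴, c⁵, c⁶, c⁷, c⁸, c⁹, c²², c²³, c²¹, c²⁰, c²⁴, c²⁵, c²⁶, c¹², c¹³, c¹¹, c¹⁰, c¹⁴, c¹⁵, c¹⁶, c¹⁷, c¹⁸, c¹⁹} are distinct. Hence |G| = 27.

Answer: 27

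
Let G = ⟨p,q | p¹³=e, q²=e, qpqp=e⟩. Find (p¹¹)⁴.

Compute successive powers of (p¹¹), reducing at each step:
  (p¹¹)²: (p¹¹) · p¹¹ = p⁹
  (p¹¹)³: (p⁹) · p¹¹ = p⁷
  (p¹¹)⁴: (p⁷) · p¹¹ = p⁵

Answer: p⁵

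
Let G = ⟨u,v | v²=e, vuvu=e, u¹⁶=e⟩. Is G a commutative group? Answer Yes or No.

u·v = uv but v·u = u¹⁵v, so u·v ≠ v·u and G is not abelian.

Answer: No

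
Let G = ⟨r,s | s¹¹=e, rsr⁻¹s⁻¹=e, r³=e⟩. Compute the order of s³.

Compute successive powers until reaching e:
  (s³)¹ = s³, (s³)² = s⁶, (s³)³ = s⁹, (s³)⁴ = s, (s³)⁵ = s⁴, (s³)⁶ = s⁷, (s³)⁷ = s¹⁰, (s³)⁸ = s², (s³)⁹ = s⁵, (s³)¹⁰ = s⁸, (s³)¹¹ = e.
The smallest positive k with (s³)ᵏ = e is 11.

Answer: 11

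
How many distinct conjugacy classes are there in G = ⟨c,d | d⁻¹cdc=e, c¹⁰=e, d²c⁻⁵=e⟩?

The conjugacy classes (representative and size) are:
  [e] (size 1), [c] (size 2), [c⁸] (size 2), [c⁷] (size 2), [c⁴] (size 2), [c⁵] (size 1), [c⁴d] (size 5), [c²d⁻¹] (size 5).
Class equation: 1 + 2 + 2 + 2 + 2 + 1 + 5 + 5 = 20 = |G|. So G has 8 conjugacy classes.

Answer: 8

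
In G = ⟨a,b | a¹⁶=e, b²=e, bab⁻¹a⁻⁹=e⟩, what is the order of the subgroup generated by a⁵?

|⟨a⁵⟩| equals the order of a⁵. Compute successive powers until reaching e:
  (a⁵)¹ = a⁵, (a⁵)² = a¹⁰, (a⁵)³ = a¹⁵, (a⁵)⁴ = a⁴, (a⁵)⁵ = a⁹, (a⁵)⁶ = a¹⁴, (a⁵)⁷ = a³, (a⁵)⁸ = a⁸, (a⁵)⁹ = a¹³, (a⁵)¹⁰ = a², (a⁵)¹¹ = a⁷, (a⁵)¹² = a¹², (a⁵)¹³ = a, (a⁵)¹⁴ = a⁶, (a⁵)¹⁵ = a¹¹, (a⁵)¹⁶ = e.
The smallest positive k with (a⁵)ᵏ = e is 16, so |⟨a⁵⟩| = 16.

Answer: 16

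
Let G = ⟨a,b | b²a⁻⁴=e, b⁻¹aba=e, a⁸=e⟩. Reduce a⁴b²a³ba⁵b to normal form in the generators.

Multiply left to right, reducing at each step:
  (a⁴) · b² = e
  e · a³ = a³
  (a³) · b = a³b
  (a³b) · a⁵ = a²b⁻¹
  (a²b⁻¹) · b = a²

Answer: a²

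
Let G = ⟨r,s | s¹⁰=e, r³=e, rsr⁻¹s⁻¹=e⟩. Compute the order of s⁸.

Compute successive powers until reaching e:
  (s⁸)¹ = s⁸, (s⁸)² = s⁶, (s⁸)³ = s⁴, (s⁸)⁴ = s², (s⁸)⁵ = e.
The smallest positive k with (s⁸)ᵏ = e is 5.

Answer: 5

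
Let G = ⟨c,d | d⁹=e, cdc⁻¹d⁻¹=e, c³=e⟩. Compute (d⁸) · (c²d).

Compute (d⁸) · (c²d) by multiplying left to right and reducing via the relations at each step:
  (d⁸) · c² = c²d⁸
  (c²d⁸) · d = c²

Answer: c²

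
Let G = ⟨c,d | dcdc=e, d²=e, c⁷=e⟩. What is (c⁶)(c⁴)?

Compute (c⁶) · (c⁴) by multiplying left to right and reducing via the relations at each step:
  (c⁶) · c⁴ = c³

Answer: c³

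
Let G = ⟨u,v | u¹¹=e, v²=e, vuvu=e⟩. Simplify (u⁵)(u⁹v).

Compute (u⁵) · (u⁹v) by multiplying left to right and reducing via the relations at each step:
  (u⁵) · u⁹ = u³
  (u³) · v = u³v

Answer: u³v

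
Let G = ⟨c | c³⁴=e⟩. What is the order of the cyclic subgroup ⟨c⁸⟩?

|⟨c⁸⟩| equals the order of c⁸. Compute successive powers until reaching e:
  (c⁸)¹ = c⁸, (c⁸)² = c¹⁶, (c⁸)³ = c²⁴, (c⁸)⁴ = c³², (c⁸)⁵ = c⁶, (c⁸)⁶ = c¹⁴, (c⁸)⁷ = c²², (c⁸)⁸ = c³⁰, (c⁸)⁹ = c⁴, (c⁸)¹⁰ = c¹², (c⁸)¹¹ = c²⁰, (c⁸)¹² = c²⁸, (c⁸)¹³ = c², (c⁸)¹⁴ = c¹⁰, (c⁸)¹⁵ = c¹⁸, (c⁸)¹⁶ = c²⁶, (c⁸)¹⁷ = e.
The smallest positive k with (c⁸)ᵏ = e is 17, so |⟨c⁸⟩| = 17.

Answer: 17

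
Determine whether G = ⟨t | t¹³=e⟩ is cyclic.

|G| = 13. The element t has order 13 (its powers give 13 distinct elements), so ⟨t⟩ = G and G is cyclic.

Answer: Yes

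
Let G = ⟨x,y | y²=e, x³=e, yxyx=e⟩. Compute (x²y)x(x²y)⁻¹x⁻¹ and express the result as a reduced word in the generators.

[(x²y), x] = (x²y)·x·(x²y)⁻¹·x⁻¹.
  (x²y) · x = xy
  (xy) · (x²y) = x²
  (x²) · (x²) = x

Answer: x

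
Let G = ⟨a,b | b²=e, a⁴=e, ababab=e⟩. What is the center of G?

An element z ∈ Z(G) iff z commutes with every generator.
For example e is central: e·a = a = a·e; e·b = b = b·e.
Whereas a ∉ Z(G) since a·b = ab ≠ ba = b·a.
Checking each of the 24 elements this way gives Z(G) = {e}, of order 1.

Answer: {e}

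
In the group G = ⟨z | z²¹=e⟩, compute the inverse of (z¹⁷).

The order of (z¹⁷) is 21 (smallest k with (z¹⁷)ᵏ = e), so (z¹⁷)⁻¹ = (z¹⁷)²⁰ = z⁴.
Check: (z¹⁷) · (z⁴) → (z¹⁷) · z⁴ = e, giving e as required.

Answer: z⁴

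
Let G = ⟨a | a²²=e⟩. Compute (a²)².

Compute successive powers of (a²), reducing at each step:
  (a²)²: (a²) · a² = a⁴

Answer: a⁴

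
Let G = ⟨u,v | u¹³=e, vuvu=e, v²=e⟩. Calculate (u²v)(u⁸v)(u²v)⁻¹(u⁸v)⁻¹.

[(u²v), (u⁸v)] = (u²v)·(u⁸v)·(u²v)⁻¹·(u⁸v)⁻¹.
  (u²v) · (u⁸v) = u⁷
  (u⁷) · (u²v) = u⁹v
  (u⁹v) · (u⁸v) = u

Answer: u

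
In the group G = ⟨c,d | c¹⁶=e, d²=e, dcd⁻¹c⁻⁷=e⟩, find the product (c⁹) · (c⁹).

Compute (c⁹) · (c⁹) by multiplying left to right and reducing via the relations at each step:
  (c⁹) · c⁹ = c²

Answer: c²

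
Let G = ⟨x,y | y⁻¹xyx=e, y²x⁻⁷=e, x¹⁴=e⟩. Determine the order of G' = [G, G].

G' = [G, G] is generated by all commutators. The generator-pair commutators are: [x, y] = x².
The subgroup they normally generate is {e, x², x⁴, x⁶, x⁸, x¹⁰, x¹²}, of order 7.
Check: |G/G'| = 28/7 = 4 is the order of the abelianisation.

Answer: 7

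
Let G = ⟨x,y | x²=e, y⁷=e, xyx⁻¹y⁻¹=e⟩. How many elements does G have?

Enumerate words in the generators, reducing via the relations: the distinct elements are
  {e, x, y, xy, y², y³, y⁴, y⁵, y⁶, xy², xy³, xy⁴, xy⁵, xy⁶}.
No further products give new elements, so |G| = 14.

Answer: 14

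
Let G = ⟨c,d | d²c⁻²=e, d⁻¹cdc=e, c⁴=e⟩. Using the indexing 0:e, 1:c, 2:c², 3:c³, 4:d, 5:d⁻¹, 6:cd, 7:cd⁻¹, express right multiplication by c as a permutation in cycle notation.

(0 1 2 3)(4 7 5 6)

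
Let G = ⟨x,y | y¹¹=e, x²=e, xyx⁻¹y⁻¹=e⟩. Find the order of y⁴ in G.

Compute successive powers until reaching e:
  (y⁴)¹ = y⁴, (y⁴)² = y⁸, (y⁴)³ = y, (y⁴)⁴ = y⁵, (y⁴)⁵ = y⁹, (y⁴)⁶ = y², (y⁴)⁷ = y⁶, (y⁴)⁸ = y¹⁰, (y⁴)⁹ = y³, (y⁴)¹⁰ = y⁷, (y⁴)¹¹ = e.
The smallest positive k with (y⁴)ᵏ = e is 11.

Answer: 11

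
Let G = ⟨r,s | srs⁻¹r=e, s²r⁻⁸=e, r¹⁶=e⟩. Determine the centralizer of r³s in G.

⟨r³s⟩ ⊆ C_G(r³s) since powers of r³s commute with r³s; so |C_G(r³s)| ≥ |⟨r³s⟩| = 4.
By orbit–stabilizer, |C_G(r³s)| = |G| / |conj. class of r³s| = 32 / 8 = 4.
The 4 elements commuting with r³s are {e, r⁸, r³s, r³s⁻¹}.

Answer: {e, r⁸, r³s, r³s⁻¹}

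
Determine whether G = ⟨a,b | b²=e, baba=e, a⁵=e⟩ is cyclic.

Every cyclic group is abelian. But a·b = ab while b·a = a⁴b, so a·b ≠ b·a and G is not abelian. Hence G is not cyclic.

Answer: No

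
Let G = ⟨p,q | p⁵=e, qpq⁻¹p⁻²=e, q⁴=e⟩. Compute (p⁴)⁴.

Compute successive powers of (p⁴), reducing at each step:
  (p⁴)²: (p⁴) · p⁴ = p³
  (p⁴)³: (p³) · p⁴ = p²
  (p⁴)⁴: (p²) · p⁴ = p

Answer: p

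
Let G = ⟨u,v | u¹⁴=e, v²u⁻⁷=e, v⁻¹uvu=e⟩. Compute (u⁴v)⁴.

Compute successive powers of (u⁴v), reducing at each step:
  (u⁴v)²: (u⁴v) · u⁴ = v;   v · v = u⁷
  (u⁴v)³: (u⁷) · u⁴ = u¹¹;   (u¹¹) · v = u⁴v⁻¹
  (u⁴v)⁴: (u⁴v⁻¹) · u⁴ = v⁻¹;   (v⁻¹) · v = e

Answer: e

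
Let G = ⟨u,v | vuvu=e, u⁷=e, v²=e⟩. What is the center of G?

An element z ∈ Z(G) iff z commutes with every generator.
For example e is central: e·u = u = u·e; e·v = v = v·e.
Whereas u ∉ Z(G) since u·v = uv ≠ u⁶v = v·u.
Checking each of the 14 elements this way gives Z(G) = {e}, of order 1.

Answer: {e}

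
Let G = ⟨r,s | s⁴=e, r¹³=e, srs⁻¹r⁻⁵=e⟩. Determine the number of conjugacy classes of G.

The conjugacy classes (representative and size) are:
  [e] (size 1), [r] (size 4), [r²] (size 4), [r⁹] (size 4), [r¹²s] (size 13), [r⁴s²] (size 13), [r¹²s³] (size 13).
Class equation: 1 + 4 + 4 + 4 + 13 + 13 + 13 = 52 = |G|. So G has 7 conjugacy classes.

Answer: 7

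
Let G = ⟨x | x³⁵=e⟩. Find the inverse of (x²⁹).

The order of (x²⁹) is 35 (smallest k with (x²⁹)ᵏ = e), so (x²⁹)⁻¹ = (x²⁹)³⁴ = x⁶.
Check: (x²⁹) · (x⁶) → (x²⁹) · x⁶ = e, giving e as required.

Answer: x⁶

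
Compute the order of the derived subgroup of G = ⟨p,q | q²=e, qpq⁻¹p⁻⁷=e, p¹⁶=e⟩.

G' = [G, G] is generated by all commutators. The generator-pair commutators are: [p, q] = p¹⁰.
The subgroup they normally generate is {e, p², p⁴, p⁶, p⁸, p¹⁰, p¹², p¹⁴}, of order 8.
Check: |G/G'| = 32/8 = 4 is the order of the abelianisation.

Answer: 8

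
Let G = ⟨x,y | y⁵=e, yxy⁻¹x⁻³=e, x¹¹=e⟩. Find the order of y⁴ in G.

Compute successive powers until reaching e:
  (y⁴)¹ = y⁴, (y⁴)² = y³, (y⁴)³ = y², (y⁴)⁴ = y, (y⁴)⁵ = e.
The smallest positive k with (y⁴)ᵏ = e is 5.

Answer: 5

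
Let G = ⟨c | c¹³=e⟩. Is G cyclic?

|G| = 13. The element c has order 13 (its powers give 13 distinct elements), so ⟨c⟩ = G and G is cyclic.

Answer: Yes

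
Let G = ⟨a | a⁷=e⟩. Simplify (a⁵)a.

Compute (a⁵) · a by multiplying left to right and reducing via the relations at each step:
  (a⁵) · a = a⁶

Answer: a⁶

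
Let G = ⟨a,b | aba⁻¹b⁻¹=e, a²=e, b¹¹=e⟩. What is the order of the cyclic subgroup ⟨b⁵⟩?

|⟨b⁵⟩| equals the order of b⁵. Compute successive powers until reaching e:
  (b⁵)¹ = b⁵, (b⁵)² = b¹⁰, (b⁵)³ = b⁴, (b⁵)⁴ = b⁹, (b⁵)⁵ = b³, (b⁵)⁶ = b⁸, (b⁵)⁷ = b², (b⁵)⁸ = b⁷, (b⁵)⁹ = b, (b⁵)¹⁰ = b⁶, (b⁵)¹¹ = e.
The smallest positive k with (b⁵)ᵏ = e is 11, so |⟨b⁵⟩| = 11.

Answer: 11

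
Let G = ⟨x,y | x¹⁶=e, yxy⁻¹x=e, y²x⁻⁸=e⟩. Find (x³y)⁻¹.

The order of (x³y) is 4 (smallest k with (x³y)ᵏ = e), so (x³y)⁻¹ = (x³y)³ = x³y⁻¹.
Check: (x³y) · (x³y⁻¹) → (x³y) · x³ = y;   y · y⁻¹ = e, giving e as required.

Answer: x³y⁻¹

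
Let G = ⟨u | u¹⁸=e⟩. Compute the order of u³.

Compute successive powers until reaching e:
  (u³)¹ = u³, (u³)² = u⁶, (u³)³ = u⁹, (u³)⁴ = u¹², (u³)⁵ = u¹⁵, (u³)⁶ = e.
The smallest positive k with (u³)ᵏ = e is 6.

Answer: 6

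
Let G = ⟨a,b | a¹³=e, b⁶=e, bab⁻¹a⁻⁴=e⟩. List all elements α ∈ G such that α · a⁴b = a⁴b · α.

⟨a⁴b⟩ ⊆ C_G(a⁴b) since powers of a⁴b commute with a⁴b; so |C_G(a⁴b)| ≥ |⟨a⁴b⟩| = 6.
By orbit–stabilizer, |C_G(a⁴b)| = |G| / |conj. class of a⁴b| = 78 / 13 = 6.
The 6 elements commuting with a⁴b are {e, a⁴b, a²b⁴, a⁶b³, a⁷b², a¹²b⁵}.

Answer: {e, a⁴b, a²b⁴, a⁶b³, a⁷b², a¹²b⁵}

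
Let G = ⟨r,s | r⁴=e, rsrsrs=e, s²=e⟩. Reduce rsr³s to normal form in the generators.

Multiply left to right, reducing at each step:
  r · s = rs
  (rs) · r³ = rsr³
  (rsr³) · s = r²sr

Answer: r²sr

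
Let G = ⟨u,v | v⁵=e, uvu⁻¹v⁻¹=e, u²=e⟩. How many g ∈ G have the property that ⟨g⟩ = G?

G is cyclic of order 10. An element generates G iff its order is 10, and a cyclic group of order 10 has exactly φ(10) = 4 such elements.

Answer: 4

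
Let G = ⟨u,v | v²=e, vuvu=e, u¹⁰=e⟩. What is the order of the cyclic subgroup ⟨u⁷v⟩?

|⟨u⁷v⟩| equals the order of u⁷v. Compute successive powers until reaching e:
  (u⁷v)¹ = u⁷v, (u⁷v)² = e.
The smallest positive k with (u⁷v)ᵏ = e is 2, so |⟨u⁷v⟩| = 2.

Answer: 2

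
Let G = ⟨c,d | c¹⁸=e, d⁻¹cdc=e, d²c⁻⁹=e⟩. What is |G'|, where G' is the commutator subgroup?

G' = [G, G] is generated by all commutators. The generator-pair commutators are: [c, d] = c².
The subgroup they normally generate is {e, c², c⁴, c⁶, c⁸, c¹⁰, c¹², c¹⁴, c¹⁶}, of order 9.
Check: |G/G'| = 36/9 = 4 is the order of the abelianisation.

Answer: 9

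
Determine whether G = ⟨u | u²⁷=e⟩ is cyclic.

|G| = 27. The element u has order 27 (its powers give 27 distinct elements), so ⟨u⟩ = G and G is cyclic.

Answer: Yes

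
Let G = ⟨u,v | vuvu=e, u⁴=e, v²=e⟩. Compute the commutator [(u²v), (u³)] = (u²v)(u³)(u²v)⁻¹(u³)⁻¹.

[(u²v), (u³)] = (u²v)·(u³)·(u²v)⁻¹·(u³)⁻¹.
  (u²v) · (u³) = u³v
  (u³v) · (u²v) = u
  u · u = u²

Answer: u²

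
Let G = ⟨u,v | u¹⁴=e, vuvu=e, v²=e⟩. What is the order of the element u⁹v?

Compute successive powers until reaching e:
  (u⁹v)¹ = u⁹v, (u⁹v)² = e.
The smallest positive k with (u⁹v)ᵏ = e is 2.

Answer: 2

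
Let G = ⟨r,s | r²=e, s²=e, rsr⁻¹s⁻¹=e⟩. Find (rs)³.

Compute successive powers of (rs), reducing at each step:
  (rs)²: (rs) · r = s;   s · s = e
  (rs)³: e · r = r;   r · s = rs

Answer: rs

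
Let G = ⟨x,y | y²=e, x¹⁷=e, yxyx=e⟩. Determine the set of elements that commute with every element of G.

An element z ∈ Z(G) iff z commutes with every generator.
For example e is central: e·x = x = x·e; e·y = y = y·e.
Whereas x ∉ Z(G) since x·y = xy ≠ x¹⁶y = y·x.
Checking each of the 34 elements this way gives Z(G) = {e}, of order 1.

Answer: {e}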